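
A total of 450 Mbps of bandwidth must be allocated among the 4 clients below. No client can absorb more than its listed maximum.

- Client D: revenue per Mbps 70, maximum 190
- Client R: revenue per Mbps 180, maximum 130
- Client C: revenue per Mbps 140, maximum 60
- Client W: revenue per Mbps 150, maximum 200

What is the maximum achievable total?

Rank by revenue per Mbps: Client R 180 > Client W 150 > Client C 140 > Client D 70.
Client R takes 130 to reach its cap of 130 → 320 left.
Give Client W 200 to hit its cap of 200 → 120 left.
Client C takes 60 to reach its cap of 60 → 60 left.
Only 60 left; Client D takes them to reach 60.
Total = 70×60 + 180×130 + 140×60 + 150×200 = 66000.

66000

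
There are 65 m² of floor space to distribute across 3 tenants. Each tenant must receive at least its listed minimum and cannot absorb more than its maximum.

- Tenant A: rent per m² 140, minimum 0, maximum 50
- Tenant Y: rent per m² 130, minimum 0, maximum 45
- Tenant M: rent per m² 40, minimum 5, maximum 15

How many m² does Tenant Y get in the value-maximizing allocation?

10

Meeting every minimum uses 0+0+5 = 5 m², leaving 60.
Order the tenants by rent per m²: Tenant A 140 > Tenant Y 130 > Tenant M 40.
Tenant A: +50 to 50 (cap) → 10 left.
Tenant Y: +10 (room for 45) → 10. Pool exhausted.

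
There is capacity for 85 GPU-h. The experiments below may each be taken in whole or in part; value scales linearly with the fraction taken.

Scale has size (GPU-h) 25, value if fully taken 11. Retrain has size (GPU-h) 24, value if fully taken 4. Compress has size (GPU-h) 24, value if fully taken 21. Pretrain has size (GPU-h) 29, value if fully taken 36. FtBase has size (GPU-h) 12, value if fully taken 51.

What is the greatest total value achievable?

Best value per unit of size first: FtBase 51/12≈4.25, Pretrain 36/29≈1.24, Compress 21/24≈0.875, Scale 11/25≈0.44, Retrain 4/24≈0.167.
FtBase: take in full, 12 GPU-h for value 51 — 73 left.
Pretrain: take in full, 29 GPU-h for value 36 — 44 left.
All 24 GPU-h of Compress fit (value 21) — 20 remain.
Only 20 GPU-h remain; take 20/25 of Scale for value 11×20/25 = 8.8.
Total value = 116.8.

116.8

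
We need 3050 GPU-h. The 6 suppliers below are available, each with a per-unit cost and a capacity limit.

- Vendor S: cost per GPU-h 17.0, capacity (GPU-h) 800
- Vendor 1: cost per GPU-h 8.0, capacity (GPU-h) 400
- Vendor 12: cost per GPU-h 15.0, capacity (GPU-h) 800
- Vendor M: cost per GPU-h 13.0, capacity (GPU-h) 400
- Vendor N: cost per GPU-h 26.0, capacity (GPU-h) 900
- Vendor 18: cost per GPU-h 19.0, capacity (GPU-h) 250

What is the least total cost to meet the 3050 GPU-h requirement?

49150

Use suppliers in increasing cost order.
Take 400 from Vendor 1 at 8.0 → need 2650 more.
Take 400 from Vendor M at 13.0 → need 2250 more.
Vendor 12 (15.0): use full 800 → 1450 GPU-h to go.
Vendor S (17.0): use full 800 → 650 GPU-h to go.
Vendor 18 at 19.0: take all 250 GPU-h → 400 still needed.
Take 400 from Vendor N at 26.0 to finish.
Cost = 400×8.0 + 400×13.0 + 800×15.0 + 800×17.0 + 250×19.0 + 400×26.0 = 49150.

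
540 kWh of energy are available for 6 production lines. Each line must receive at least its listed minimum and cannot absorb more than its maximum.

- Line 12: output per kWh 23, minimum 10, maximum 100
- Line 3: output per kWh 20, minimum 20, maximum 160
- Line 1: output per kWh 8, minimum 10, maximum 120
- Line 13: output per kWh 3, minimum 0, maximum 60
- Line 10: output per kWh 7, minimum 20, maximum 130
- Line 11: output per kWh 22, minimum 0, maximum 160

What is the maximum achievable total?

Meeting every minimum uses 10+20+10+0+20+0 = 60 kWh, leaving 480.
Highest output per kWh first: Line 12 23 > Line 11 22 > Line 3 20 > Line 1 8 > Line 10 7 > Line 13 3.
Line 12: +90 to 100 (cap) — 390 left.
Give Line 11 160 more to hit its cap of 160 — 230 left.
Line 3 takes 140 more to reach its cap of 160 — 90 left.
Line 1: +90 (room for 110) → 100. Pool exhausted.
Total = 23×100 + 20×160 + 8×100 + 7×20 + 22×160 = 9960.

9960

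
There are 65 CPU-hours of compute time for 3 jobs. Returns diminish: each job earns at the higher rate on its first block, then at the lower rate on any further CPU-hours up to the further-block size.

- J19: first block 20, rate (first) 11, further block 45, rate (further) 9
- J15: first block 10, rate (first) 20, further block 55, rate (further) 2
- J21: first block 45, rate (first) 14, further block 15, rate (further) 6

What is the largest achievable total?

940

Order all 6 blocks by rate: J15/first 20 > J21/first 14 > J19/first 11 > J19/second 9 > J21/second 6 > J15/second 2.
J15 first at 20: fill all 10 → 55 left.
J21/first (14): +45 → 10 left.
J19 first at 11: only 10 left, fill 10.
Total = 20×10 + 14×45 + 11×10 = 940.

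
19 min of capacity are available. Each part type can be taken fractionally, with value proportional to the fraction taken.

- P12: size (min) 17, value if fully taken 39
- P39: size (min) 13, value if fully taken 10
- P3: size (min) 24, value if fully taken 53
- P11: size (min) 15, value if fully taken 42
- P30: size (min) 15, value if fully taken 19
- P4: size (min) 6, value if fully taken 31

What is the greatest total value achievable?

67.4

Best value per unit of size first: P4 31/6≈5.17, P11 42/15≈2.8, P12 39/17≈2.29, P3 53/24≈2.21, P30 19/15≈1.27, P39 10/13≈0.769.
All 6 min of P4 fit (value 31) → 13 remain.
Only 13 min remain; take 13/15 of P11 for value 42×13/15 = 36.4.
Total value = 67.4.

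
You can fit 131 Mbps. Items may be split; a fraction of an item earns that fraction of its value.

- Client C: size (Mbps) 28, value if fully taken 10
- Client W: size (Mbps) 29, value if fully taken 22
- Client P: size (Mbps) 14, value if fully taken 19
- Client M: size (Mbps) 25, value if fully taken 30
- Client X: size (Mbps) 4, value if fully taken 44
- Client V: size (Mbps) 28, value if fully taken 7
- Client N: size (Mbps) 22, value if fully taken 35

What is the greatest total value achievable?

162.25

Best value per unit of size first: Client X 44/4≈11, Client N 35/22≈1.59, Client P 19/14≈1.36, Client M 30/25≈1.2, Client W 22/29≈0.759, Client C 10/28≈0.357, Client V 7/28≈0.25.
Client X: take in full, 4 Mbps for value 44 ; 127 left.
Take all of Client N (22 Mbps, value 35) ; 105 Mbps left.
All 14 Mbps of Client P fit (value 19) ; 91 remain.
All 25 Mbps of Client M fit (value 30) ; 66 remain.
All 29 Mbps of Client W fit (value 22) ; 37 remain.
Client C: take in full, 28 Mbps for value 10 ; 9 left.
9 Mbps left: a 9/28 share of Client V gives 7×9/28 = 2.25.
Total value = 162.25.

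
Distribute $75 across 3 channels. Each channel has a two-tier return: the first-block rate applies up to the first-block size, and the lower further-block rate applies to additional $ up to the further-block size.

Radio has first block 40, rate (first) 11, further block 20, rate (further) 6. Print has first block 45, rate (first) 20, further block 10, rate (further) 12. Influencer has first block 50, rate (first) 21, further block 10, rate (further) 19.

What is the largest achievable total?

1550

Order all 6 blocks by rate: Influencer/T1 21 > Print/T1 20 > Influencer/T2 19 > Print/T2 12 > Radio/T1 11 > Radio/T2 6.
Influencer T1 at 21: fill all 50 ; 25 left.
25 remain; put them into Print T1 at 20.
Total = 21×50 + 20×25 = 1550.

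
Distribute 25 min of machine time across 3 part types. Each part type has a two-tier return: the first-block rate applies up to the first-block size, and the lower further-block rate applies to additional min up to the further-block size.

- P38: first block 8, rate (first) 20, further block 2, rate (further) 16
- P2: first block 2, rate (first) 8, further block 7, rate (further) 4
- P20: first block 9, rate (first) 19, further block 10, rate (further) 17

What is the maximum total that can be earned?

467

Order all 6 blocks by rate: P38/tier1 20 > P20/tier1 19 > P20/tier2 17 > P38/tier2 16 > P2/tier1 8 > P2/tier2 4.
P38/tier1 (20): +8 ; 17 left.
P20/tier1 (19): +9 ; 8 left.
P20 tier2 at 17: only 8 left, fill 8.
Total = 20×8 + 19×9 + 17×8 = 467.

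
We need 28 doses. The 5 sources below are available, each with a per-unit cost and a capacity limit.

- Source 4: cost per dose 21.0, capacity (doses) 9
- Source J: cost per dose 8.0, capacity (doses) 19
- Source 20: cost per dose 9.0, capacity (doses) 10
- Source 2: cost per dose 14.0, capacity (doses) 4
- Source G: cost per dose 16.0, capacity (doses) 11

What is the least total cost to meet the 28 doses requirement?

233

Cheapest first:
Source J at 8.0: take all 19 doses → 9 still needed.
Take 9 from Source 20 at 9.0 to finish.
Source 2, Source G, Source 4: unused.
Cost = 19×8.0 + 9×9.0 = 233.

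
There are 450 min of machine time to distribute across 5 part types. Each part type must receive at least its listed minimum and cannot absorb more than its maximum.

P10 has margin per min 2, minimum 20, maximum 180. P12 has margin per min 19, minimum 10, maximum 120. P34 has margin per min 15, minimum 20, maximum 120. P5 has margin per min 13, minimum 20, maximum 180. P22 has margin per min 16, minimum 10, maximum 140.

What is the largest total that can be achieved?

7010

Meeting every minimum uses 20+10+20+20+10 = 80 min, leaving 370.
Order the part types by margin per min: P12 19 > P22 16 > P34 15 > P5 13 > P10 2.
P12 takes 110 more to reach its cap of 120 → 260 left.
P22 takes 130 more to reach its cap of 140 → 130 left.
P34: +100 to 120 (cap) → 30 left.
P5: +30 (room for 160) → 50. Pool exhausted.
Total = 2×20 + 19×120 + 15×120 + 13×50 + 16×140 = 7010.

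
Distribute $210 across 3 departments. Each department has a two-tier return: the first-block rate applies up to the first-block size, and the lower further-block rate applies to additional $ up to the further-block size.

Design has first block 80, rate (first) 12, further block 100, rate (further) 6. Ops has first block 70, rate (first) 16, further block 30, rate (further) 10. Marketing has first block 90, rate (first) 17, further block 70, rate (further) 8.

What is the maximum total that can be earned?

Order all 6 blocks by rate: Marketing/T1 17 > Ops/T1 16 > Design/T1 12 > Ops/T2 10 > Marketing/T2 8 > Design/T2 6.
Marketing T1 at 17: fill all 90 → 120 left.
Ops/T1 (16): +70 → 50 left.
Design/T1: +50 of 80 at 12; pool empty.
Total = 17×90 + 16×70 + 12×50 = 3250.

3250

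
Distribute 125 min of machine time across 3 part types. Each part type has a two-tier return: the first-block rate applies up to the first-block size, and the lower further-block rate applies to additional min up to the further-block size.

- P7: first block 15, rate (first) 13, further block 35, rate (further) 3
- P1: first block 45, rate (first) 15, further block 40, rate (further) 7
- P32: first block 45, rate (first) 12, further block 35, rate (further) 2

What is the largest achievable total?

1550

Treat each block as its own option and order by rate: P1/first 15 > P7/first 13 > P32/first 12 > P1/second 7 > P7/second 3 > P32/second 2.
P1/first (15): +45 ; 80 left.
P7/first (13): +15 ; 65 left.
P32/first (12): +45 ; 20 left.
20 remain; put them into P1 second at 7.
Total = 15×45 + 13×15 + 12×45 + 7×20 = 1550.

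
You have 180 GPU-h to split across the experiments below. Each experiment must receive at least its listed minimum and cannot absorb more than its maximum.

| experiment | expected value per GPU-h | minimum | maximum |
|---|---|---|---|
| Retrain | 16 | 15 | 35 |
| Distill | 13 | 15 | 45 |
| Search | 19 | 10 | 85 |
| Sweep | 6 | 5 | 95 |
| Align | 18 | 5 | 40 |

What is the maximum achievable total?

Meeting every minimum uses 15+15+10+5+5 = 50 GPU-h, leaving 130.
Highest expected value per GPU-h first: Search 19 > Align 18 > Retrain 16 > Distill 13 > Sweep 6.
Give Search 75 more to hit its cap of 85 → 55 left.
Align: +35 to 40 (cap) → 20 left.
Retrain: +20 to 35 (cap) → 0 left.
Total = 16×35 + 13×15 + 19×85 + 6×5 + 18×40 = 3120.

3120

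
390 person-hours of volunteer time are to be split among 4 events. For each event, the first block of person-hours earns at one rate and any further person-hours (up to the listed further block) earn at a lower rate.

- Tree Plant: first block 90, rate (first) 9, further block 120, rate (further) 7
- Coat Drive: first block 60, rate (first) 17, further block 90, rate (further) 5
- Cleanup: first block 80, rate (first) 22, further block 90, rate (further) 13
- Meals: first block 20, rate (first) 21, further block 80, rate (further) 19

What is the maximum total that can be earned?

6430

Rank every tier by rate: Cleanup/tier1 22 > Meals/tier1 21 > Meals/tier2 19 > Coat Drive/tier1 17 > Cleanup/tier2 13 > Tree Plant/tier1 9 > Tree Plant/tier2 7 > Coat Drive/tier2 5.
Cleanup tier1 at 22: fill all 80 ; 310 left.
Fill Meals tier1 block (20 at 21) ; 290 left.
Meals tier2 at 19: fill all 80 ; 210 left.
Coat Drive/tier1 (17): +60 ; 150 left.
Cleanup tier2 at 13: fill all 90 ; 60 left.
Tree Plant/tier1: +60 of 90 at 9; pool empty.
Total = 22×80 + 21×20 + 19×80 + 17×60 + 13×90 + 9×60 = 6430.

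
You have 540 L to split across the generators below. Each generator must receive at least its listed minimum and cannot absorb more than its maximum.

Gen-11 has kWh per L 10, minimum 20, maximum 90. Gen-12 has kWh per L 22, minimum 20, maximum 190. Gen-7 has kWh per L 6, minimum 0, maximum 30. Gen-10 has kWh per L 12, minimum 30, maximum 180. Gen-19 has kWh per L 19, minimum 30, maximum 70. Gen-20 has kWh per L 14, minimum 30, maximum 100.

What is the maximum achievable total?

Meeting every minimum uses 20+20+0+30+30+30 = 130 L, leaving 410.
Rank by kWh per L: Gen-12 22 > Gen-19 19 > Gen-20 14 > Gen-10 12 > Gen-11 10 > Gen-7 6.
Give Gen-12 170 more to hit its cap of 190 → 240 left.
Gen-19 takes 40 more to reach its cap of 70 → 200 left.
Gen-20 takes 70 more to reach its cap of 100 → 130 left.
Gen-10: +130 (room for 150) → 160. Pool exhausted.
Total = 10×20 + 22×190 + 12×160 + 19×70 + 14×100 = 9030.

9030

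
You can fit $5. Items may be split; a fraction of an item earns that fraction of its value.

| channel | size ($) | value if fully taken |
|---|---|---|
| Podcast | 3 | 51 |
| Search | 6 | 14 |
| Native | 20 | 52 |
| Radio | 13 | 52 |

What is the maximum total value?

59

Rank by value-to-size ratio: Podcast 51/3≈17, Radio 52/13≈4, Native 52/20≈2.6, Search 14/6≈2.33.
Podcast: take in full, 3 $ for value 51 — 2 left.
Only 2 $ remain; take 2/13 of Radio for value 52×2/13 = 8.
Total value = 59.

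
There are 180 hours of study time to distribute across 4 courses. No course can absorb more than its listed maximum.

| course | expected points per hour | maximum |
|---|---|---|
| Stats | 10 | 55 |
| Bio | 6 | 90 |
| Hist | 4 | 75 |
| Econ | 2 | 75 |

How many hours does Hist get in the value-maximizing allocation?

Rank by expected points per hour: Stats 10 > Bio 6 > Hist 4 > Econ 2.
Give Stats 55 to hit its cap of 55 — 125 left.
Give Bio 90 to hit its cap of 90 — 35 left.
Hist: +35 (room for 75) → 35. Pool exhausted.

35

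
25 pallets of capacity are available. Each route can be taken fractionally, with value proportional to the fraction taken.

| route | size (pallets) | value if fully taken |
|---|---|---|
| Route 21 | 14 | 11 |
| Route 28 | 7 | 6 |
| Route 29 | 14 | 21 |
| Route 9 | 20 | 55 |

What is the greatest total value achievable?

62.5

Sort by value density: Route 9 55/20≈2.75, Route 29 21/14≈1.5, Route 28 6/7≈0.857, Route 21 11/14≈0.786.
Route 9: take in full, 20 pallets for value 55 → 5 left.
Only 5 pallets remain; take 5/14 of Route 29 for value 21×5/14 = 7.5.
Total value = 62.5.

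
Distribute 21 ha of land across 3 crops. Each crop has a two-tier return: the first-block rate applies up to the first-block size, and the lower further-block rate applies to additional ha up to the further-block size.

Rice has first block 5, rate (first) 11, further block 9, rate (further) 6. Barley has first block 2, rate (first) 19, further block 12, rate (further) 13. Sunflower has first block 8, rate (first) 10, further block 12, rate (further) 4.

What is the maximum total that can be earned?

Order all 6 blocks by rate: Barley/first 19 > Barley/second 13 > Rice/first 11 > Sunflower/first 10 > Rice/second 6 > Sunflower/second 4.
Barley/first (19): +2 ; 19 left.
Barley/second (13): +12 ; 7 left.
Fill Rice first block (5 at 11) ; 2 left.
Sunflower first at 10: only 2 left, fill 2.
Total = 19×2 + 13×12 + 11×5 + 10×2 = 269.

269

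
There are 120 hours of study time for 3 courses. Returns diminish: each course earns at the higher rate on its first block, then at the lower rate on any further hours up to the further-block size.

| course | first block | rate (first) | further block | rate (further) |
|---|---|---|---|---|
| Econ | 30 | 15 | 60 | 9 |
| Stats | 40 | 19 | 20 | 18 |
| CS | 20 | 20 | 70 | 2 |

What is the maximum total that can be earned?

Rank every tier by rate: CS/first 20 > Stats/first 19 > Stats/second 18 > Econ/first 15 > Econ/second 9 > CS/second 2.
Fill CS first block (20 at 20) — 100 left.
Stats/first (19): +40 — 60 left.
Stats/second (18): +20 — 40 left.
Econ first at 15: fill all 30 — 10 left.
Econ second at 9: only 10 left, fill 10.
Total = 20×20 + 19×40 + 18×20 + 15×30 + 9×10 = 2060.

2060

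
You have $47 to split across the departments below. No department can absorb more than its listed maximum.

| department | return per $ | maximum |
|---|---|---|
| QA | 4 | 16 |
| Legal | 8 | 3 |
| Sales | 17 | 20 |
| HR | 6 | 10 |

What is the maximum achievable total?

Order the departments by return per $: Sales 17 > Legal 8 > HR 6 > QA 4.
Give Sales 20 to hit its cap of 20 — 27 left.
Legal takes 3 to reach its cap of 3 — 24 left.
Give HR 10 to hit its cap of 10 — 14 left.
Only 14 left; QA takes them to reach 14.
Total = 4×14 + 8×3 + 17×20 + 6×10 = 480.

480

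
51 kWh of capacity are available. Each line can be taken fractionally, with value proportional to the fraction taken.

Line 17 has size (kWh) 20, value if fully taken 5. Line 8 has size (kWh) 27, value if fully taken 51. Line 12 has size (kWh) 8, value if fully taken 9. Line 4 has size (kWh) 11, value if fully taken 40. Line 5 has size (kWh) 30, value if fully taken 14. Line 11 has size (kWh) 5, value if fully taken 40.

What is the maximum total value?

140

Rank by value-to-size ratio: Line 11 40/5≈8, Line 4 40/11≈3.64, Line 8 51/27≈1.89, Line 12 9/8≈1.12, Line 5 14/30≈0.467, Line 17 5/20≈0.25.
Line 11: take in full, 5 kWh for value 40 — 46 left.
Take all of Line 4 (11 kWh, value 40) — 35 kWh left.
All 27 kWh of Line 8 fit (value 51) — 8 remain.
All 8 kWh of Line 12 fit (value 9) — 0 remain.
Total value = 140.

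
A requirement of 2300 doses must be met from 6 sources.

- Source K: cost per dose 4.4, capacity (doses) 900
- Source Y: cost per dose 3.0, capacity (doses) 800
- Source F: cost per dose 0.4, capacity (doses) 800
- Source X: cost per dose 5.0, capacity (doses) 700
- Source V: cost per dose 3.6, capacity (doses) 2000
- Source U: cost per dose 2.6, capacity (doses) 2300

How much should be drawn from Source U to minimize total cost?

1500

Use sources in increasing cost order.
Source F (0.4): use full 800 ; 1500 doses to go.
Source U (2.6): take the remaining 1500 ; done.
Source Y, Source V, Source K, Source X: unused.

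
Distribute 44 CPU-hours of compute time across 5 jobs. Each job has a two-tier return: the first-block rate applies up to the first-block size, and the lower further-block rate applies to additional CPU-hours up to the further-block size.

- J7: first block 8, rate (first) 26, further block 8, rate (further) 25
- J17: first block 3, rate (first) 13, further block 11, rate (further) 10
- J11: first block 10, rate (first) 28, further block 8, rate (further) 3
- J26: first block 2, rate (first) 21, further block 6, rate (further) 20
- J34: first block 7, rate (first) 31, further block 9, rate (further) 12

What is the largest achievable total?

Treat each block as its own option and order by rate: J34/T1 31 > J11/T1 28 > J7/T1 26 > J7/T2 25 > J26/T1 21 > J26/T2 20 > J17/T1 13 > J34/T2 12 > J17/T2 10 > J11/T2 3.
J34 T1 at 31: fill all 7 → 37 left.
J11 T1 at 28: fill all 10 → 27 left.
J7/T1 (26): +8 → 19 left.
J7/T2 (25): +8 → 11 left.
J26/T1 (21): +2 → 9 left.
J26/T2 (20): +6 → 3 left.
J17 T1 at 13: fill all 3 → 0 left.
Total = 31×7 + 28×10 + 26×8 + 25×8 + 21×2 + 20×6 + 13×3 = 1106.

1106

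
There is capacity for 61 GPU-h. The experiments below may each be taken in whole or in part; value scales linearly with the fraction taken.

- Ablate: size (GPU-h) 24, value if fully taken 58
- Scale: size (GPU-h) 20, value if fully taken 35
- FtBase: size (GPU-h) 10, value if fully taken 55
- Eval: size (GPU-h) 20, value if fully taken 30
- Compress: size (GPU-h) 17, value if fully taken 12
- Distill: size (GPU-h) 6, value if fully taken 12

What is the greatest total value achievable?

161.5

Best value per unit of size first: FtBase 55/10≈5.5, Ablate 58/24≈2.42, Distill 12/6≈2, Scale 35/20≈1.75, Eval 30/20≈1.5, Compress 12/17≈0.706.
All 10 GPU-h of FtBase fit (value 55) ; 51 remain.
All 24 GPU-h of Ablate fit (value 58) ; 27 remain.
Distill: take in full, 6 GPU-h for value 12 ; 21 left.
Take all of Scale (20 GPU-h, value 35) ; 1 GPU-h left.
Fill the last 1 GPU-h with part of Eval: 1/20 of it earns 1.5.
Total value = 161.5.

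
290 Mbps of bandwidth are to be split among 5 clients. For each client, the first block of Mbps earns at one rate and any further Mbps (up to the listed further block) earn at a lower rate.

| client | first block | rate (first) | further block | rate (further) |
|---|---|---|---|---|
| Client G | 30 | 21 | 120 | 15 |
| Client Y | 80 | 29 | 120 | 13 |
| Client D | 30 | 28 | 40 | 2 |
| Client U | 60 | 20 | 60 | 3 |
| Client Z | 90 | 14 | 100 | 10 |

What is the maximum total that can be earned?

Treat each block as its own option and order by rate: Client Y/tier1 29 > Client D/tier1 28 > Client G/tier1 21 > Client U/tier1 20 > Client G/tier2 15 > Client Z/tier1 14 > Client Y/tier2 13 > Client Z/tier2 10 > Client U/tier2 3 > Client D/tier2 2.
Client Y tier1 at 29: fill all 80 ; 210 left.
Fill Client D tier1 block (30 at 28) ; 180 left.
Fill Client G tier1 block (30 at 21) ; 150 left.
Client U/tier1 (20): +60 ; 90 left.
Client G tier2 at 15: only 90 left, fill 90.
Total = 29×80 + 28×30 + 21×30 + 20×60 + 15×90 = 6340.

6340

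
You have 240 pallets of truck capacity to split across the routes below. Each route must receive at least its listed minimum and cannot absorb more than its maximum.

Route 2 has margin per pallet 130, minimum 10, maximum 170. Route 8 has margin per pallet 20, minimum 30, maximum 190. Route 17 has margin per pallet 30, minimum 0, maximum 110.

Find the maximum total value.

Meeting every minimum uses 10+30+0 = 40 pallets, leaving 200.
Rank by margin per pallet: Route 2 130 > Route 17 30 > Route 8 20.
Give Route 2 160 more to hit its cap of 170 — 40 left.
Route 17 has room for 110 more but only 40 remain, so it gets 40.
Total = 130×170 + 20×30 + 30×40 = 23900.

23900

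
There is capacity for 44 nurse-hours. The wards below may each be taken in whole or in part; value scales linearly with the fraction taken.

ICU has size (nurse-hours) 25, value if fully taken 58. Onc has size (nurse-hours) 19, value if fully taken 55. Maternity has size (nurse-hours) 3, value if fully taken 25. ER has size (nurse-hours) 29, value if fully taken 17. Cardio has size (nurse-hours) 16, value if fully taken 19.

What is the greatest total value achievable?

Best value per unit of size first: Maternity 25/3≈8.33, Onc 55/19≈2.89, ICU 58/25≈2.32, Cardio 19/16≈1.19, ER 17/29≈0.586.
Take all of Maternity (3 nurse-hours, value 25) ; 41 nurse-hours left.
All 19 nurse-hours of Onc fit (value 55) ; 22 remain.
22 nurse-hours left: a 22/25 share of ICU gives 58×22/25 = 51.04.
Total value = 131.04.

131.04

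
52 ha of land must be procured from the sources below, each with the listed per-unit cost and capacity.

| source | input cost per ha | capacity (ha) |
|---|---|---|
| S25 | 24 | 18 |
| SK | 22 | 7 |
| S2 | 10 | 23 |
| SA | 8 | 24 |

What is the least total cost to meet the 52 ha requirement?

532

Use sources in increasing cost order.
Take 24 from SA at 8 → need 28 more.
Take 23 from S2 at 10 → need 5 more.
SK (22): take the remaining 5 → done.
S25: unused.
Cost = 24×8 + 23×10 + 5×22 = 532.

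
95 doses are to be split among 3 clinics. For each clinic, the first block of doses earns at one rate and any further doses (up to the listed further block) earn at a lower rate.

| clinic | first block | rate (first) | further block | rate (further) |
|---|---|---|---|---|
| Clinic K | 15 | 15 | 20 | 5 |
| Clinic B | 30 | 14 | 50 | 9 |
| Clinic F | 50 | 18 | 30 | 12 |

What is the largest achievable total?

Treat each block as its own option and order by rate: Clinic F/first 18 > Clinic K/first 15 > Clinic B/first 14 > Clinic F/second 12 > Clinic B/second 9 > Clinic K/second 5.
Clinic F/first (18): +50 — 45 left.
Clinic K first at 15: fill all 15 — 30 left.
Fill Clinic B first block (30 at 14) — 0 left.
Total = 18×50 + 15×15 + 14×30 = 1545.

1545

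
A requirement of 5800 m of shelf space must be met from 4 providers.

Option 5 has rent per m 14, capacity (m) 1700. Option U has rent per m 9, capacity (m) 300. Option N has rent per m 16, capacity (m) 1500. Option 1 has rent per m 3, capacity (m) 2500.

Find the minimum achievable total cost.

Use providers in increasing cost order.
Take 2500 from Option 1 at 3 → need 3300 more.
Option U (9): use full 300 → 3000 m to go.
Take 1700 from Option 5 at 14 → need 1300 more.
Option N (16): take the remaining 1300 → done.
Cost = 2500×3 + 300×9 + 1700×14 + 1300×16 = 54800.

54800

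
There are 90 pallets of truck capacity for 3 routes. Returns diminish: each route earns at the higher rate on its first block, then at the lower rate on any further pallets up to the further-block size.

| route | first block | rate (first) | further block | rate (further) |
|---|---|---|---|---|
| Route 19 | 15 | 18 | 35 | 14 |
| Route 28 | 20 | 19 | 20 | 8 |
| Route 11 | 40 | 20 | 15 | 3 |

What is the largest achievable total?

1660

Rank every tier by rate: Route 11/tier1 20 > Route 28/tier1 19 > Route 19/tier1 18 > Route 19/tier2 14 > Route 28/tier2 8 > Route 11/tier2 3.
Route 11/tier1 (20): +40 — 50 left.
Route 28/tier1 (19): +20 — 30 left.
Route 19/tier1 (18): +15 — 15 left.
Route 19 tier2 at 14: only 15 left, fill 15.
Total = 20×40 + 19×20 + 18×15 + 14×15 = 1660.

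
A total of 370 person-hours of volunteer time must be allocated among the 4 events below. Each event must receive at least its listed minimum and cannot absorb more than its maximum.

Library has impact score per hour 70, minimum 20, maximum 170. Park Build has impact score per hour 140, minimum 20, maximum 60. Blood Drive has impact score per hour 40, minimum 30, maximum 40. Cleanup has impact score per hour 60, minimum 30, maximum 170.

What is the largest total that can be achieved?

28100

Meeting every minimum uses 20+20+30+30 = 100 person-hours, leaving 270.
Rank by impact score per hour: Park Build 140 > Library 70 > Cleanup 60 > Blood Drive 40.
Park Build: +40 to 60 (cap) ; 230 left.
Library: +150 to 170 (cap) ; 80 left.
Cleanup: +80 (room for 140) → 110. Pool exhausted.
Total = 70×170 + 140×60 + 40×30 + 60×110 = 28100.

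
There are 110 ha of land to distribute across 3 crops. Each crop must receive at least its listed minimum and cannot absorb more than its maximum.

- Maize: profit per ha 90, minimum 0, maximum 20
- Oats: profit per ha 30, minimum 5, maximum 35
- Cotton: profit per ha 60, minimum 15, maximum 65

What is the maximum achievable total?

6450

Meeting every minimum uses 0+5+15 = 20 ha, leaving 90.
Rank by profit per ha: Maize 90 > Cotton 60 > Oats 30.
Maize takes 20 more to reach its cap of 20 → 70 left.
Cotton: +50 to 65 (cap) → 20 left.
Only 20 left; Oats takes them to reach 25.
Total = 90×20 + 30×25 + 60×65 = 6450.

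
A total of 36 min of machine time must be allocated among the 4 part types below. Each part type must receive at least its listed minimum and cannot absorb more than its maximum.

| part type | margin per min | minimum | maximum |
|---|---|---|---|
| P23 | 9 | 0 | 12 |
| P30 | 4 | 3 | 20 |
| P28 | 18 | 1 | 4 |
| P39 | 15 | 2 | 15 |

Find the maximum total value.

425

Meeting every minimum uses 0+3+1+2 = 6 min, leaving 30.
Order the part types by margin per min: P28 18 > P39 15 > P23 9 > P30 4.
Give P28 3 more to hit its cap of 4 — 27 left.
P39 takes 13 more to reach its cap of 15 — 14 left.
Give P23 12 more to hit its cap of 12 — 2 left.
Only 2 left; P30 takes them to reach 5.
Total = 9×12 + 4×5 + 18×4 + 15×15 = 425.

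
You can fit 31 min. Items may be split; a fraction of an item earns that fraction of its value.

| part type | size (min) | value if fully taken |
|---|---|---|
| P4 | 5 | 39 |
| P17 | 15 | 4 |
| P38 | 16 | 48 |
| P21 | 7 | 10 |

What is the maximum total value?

97.8

Sort by value density: P4 39/5≈7.8, P38 48/16≈3, P21 10/7≈1.43, P17 4/15≈0.267.
P4: take in full, 5 min for value 39 ; 26 left.
P38: take in full, 16 min for value 48 ; 10 left.
All 7 min of P21 fit (value 10) ; 3 remain.
Only 3 min remain; take 3/15 of P17 for value 4×3/15 = 0.8.
Total value = 97.8.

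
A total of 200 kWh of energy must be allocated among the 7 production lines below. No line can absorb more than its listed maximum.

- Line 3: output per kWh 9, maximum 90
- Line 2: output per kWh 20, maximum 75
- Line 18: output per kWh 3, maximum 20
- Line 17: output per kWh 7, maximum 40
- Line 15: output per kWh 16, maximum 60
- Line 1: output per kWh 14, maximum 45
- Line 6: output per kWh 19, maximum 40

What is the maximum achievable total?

3570

Highest output per kWh first: Line 2 20 > Line 6 19 > Line 15 16 > Line 1 14 > Line 3 9 > Line 17 7 > Line 18 3.
Give Line 2 75 to hit its cap of 75 ; 125 left.
Line 6 takes 40 to reach its cap of 40 ; 85 left.
Line 15 takes 60 to reach its cap of 60 ; 25 left.
Line 1: +25 (room for 45) → 25. Pool exhausted.
Total = 20×75 + 16×60 + 14×25 + 19×40 = 3570.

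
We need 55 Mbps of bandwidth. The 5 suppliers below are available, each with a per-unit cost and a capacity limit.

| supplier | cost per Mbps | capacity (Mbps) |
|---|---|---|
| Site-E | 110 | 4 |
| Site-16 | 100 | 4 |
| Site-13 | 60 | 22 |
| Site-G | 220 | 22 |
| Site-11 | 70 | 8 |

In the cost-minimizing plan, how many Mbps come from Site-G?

Fill from the cheapest supplier first.
Take 22 from Site-13 at 60 — need 33 more.
Take 8 from Site-11 at 70 — need 25 more.
Take 4 from Site-16 at 100 — need 21 more.
Site-E at 110: take all 4 Mbps — 17 still needed.
Site-G (220): take the remaining 17 — done.

17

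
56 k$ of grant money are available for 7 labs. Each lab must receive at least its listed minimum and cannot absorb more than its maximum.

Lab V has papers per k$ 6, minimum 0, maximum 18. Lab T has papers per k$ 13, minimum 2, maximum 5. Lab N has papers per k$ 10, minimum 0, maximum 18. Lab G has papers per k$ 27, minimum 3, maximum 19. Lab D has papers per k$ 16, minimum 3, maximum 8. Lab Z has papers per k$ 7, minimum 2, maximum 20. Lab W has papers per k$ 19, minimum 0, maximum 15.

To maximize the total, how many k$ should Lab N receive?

7

Meeting every minimum uses 0+2+0+3+3+2+0 = 10 k$, leaving 46.
Rank by papers per k$: Lab G 27 > Lab W 19 > Lab D 16 > Lab T 13 > Lab N 10 > Lab Z 7 > Lab V 6.
Lab G takes 16 more to reach its cap of 19 → 30 left.
Give Lab W 15 more to hit its cap of 15 → 15 left.
Lab D takes 5 more to reach its cap of 8 → 10 left.
Give Lab T 3 more to hit its cap of 5 → 7 left.
Lab N has room for 18 more but only 7 remain, so it gets 7.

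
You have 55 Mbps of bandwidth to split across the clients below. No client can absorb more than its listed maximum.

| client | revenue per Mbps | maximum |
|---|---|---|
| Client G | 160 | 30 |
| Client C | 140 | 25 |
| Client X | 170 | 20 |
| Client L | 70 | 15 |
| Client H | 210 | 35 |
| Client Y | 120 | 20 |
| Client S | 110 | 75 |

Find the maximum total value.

Rank by revenue per Mbps: Client H 210 > Client X 170 > Client G 160 > Client C 140 > Client Y 120 > Client S 110 > Client L 70.
Client H: +35 to 35 (cap) → 20 left.
Client X takes 20 to reach its cap of 20 → 0 left.
Total = 170×20 + 210×35 = 10750.

10750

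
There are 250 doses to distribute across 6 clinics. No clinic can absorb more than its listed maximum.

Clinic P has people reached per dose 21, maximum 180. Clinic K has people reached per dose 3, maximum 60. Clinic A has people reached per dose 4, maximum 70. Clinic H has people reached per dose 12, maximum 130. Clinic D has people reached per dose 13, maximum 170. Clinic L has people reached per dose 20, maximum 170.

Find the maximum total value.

5180

Order the clinics by people reached per dose: Clinic P 21 > Clinic L 20 > Clinic D 13 > Clinic H 12 > Clinic A 4 > Clinic K 3.
Clinic P: +180 to 180 (cap) ; 70 left.
Clinic L has room for 170 but only 70 remain, so it gets 70.
Total = 21×180 + 20×70 = 5180.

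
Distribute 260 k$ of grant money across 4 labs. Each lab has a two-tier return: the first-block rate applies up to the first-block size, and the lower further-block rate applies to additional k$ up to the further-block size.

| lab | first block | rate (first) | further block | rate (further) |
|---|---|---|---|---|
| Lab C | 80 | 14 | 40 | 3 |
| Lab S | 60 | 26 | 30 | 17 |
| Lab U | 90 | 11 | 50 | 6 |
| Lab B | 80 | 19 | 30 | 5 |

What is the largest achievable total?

4820

Treat each block as its own option and order by rate: Lab S/tier1 26 > Lab B/tier1 19 > Lab S/tier2 17 > Lab C/tier1 14 > Lab U/tier1 11 > Lab U/tier2 6 > Lab B/tier2 5 > Lab C/tier2 3.
Lab S/tier1 (26): +60 ; 200 left.
Lab B tier1 at 19: fill all 80 ; 120 left.
Lab S tier2 at 17: fill all 30 ; 90 left.
Fill Lab C tier1 block (80 at 14) ; 10 left.
Lab U/tier1: +10 of 90 at 11; pool empty.
Total = 26×60 + 19×80 + 17×30 + 14×80 + 11×10 = 4820.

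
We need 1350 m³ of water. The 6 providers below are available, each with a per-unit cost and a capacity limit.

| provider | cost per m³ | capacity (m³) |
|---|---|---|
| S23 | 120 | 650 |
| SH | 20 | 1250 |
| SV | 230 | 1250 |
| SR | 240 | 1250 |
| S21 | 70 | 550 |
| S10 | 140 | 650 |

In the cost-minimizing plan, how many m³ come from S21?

Fill from the cheapest provider first.
SH (20): use full 1250 — 100 m³ to go.
S21 (70): take the remaining 100 — done.
S23, S10, SV, SR: unused.

100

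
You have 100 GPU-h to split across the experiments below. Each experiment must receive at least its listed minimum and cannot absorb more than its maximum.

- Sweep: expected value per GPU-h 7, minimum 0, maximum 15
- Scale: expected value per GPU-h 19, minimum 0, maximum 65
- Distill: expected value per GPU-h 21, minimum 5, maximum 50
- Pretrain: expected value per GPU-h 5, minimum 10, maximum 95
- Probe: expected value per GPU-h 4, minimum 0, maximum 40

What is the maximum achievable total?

1860

Meeting every minimum uses 0+0+5+10+0 = 15 GPU-h, leaving 85.
Order the experiments by expected value per GPU-h: Distill 21 > Scale 19 > Sweep 7 > Pretrain 5 > Probe 4.
Give Distill 45 more to hit its cap of 50 — 40 left.
Scale has room for 65 more but only 40 remain, so it gets 40.
Total = 19×40 + 21×50 + 5×10 = 1860.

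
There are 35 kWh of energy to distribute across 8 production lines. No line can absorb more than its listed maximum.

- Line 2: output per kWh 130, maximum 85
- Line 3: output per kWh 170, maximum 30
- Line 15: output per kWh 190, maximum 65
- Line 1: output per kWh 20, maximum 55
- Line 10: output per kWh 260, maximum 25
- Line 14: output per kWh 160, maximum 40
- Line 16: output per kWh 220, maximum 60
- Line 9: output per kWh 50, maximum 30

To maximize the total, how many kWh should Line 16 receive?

Order the production lines by output per kWh: Line 10 260 > Line 16 220 > Line 15 190 > Line 3 170 > Line 14 160 > Line 2 130 > Line 9 50 > Line 1 20.
Line 10: +25 to 25 (cap) → 10 left.
Line 16: +10 (room for 60) → 10. Pool exhausted.

10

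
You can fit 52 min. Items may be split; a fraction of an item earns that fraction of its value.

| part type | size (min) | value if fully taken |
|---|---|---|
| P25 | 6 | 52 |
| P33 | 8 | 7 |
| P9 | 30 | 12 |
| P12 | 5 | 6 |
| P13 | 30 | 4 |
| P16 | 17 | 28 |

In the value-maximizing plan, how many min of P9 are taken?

Sort by value density: P25 52/6≈8.67, P16 28/17≈1.65, P12 6/5≈1.2, P33 7/8≈0.875, P9 12/30≈0.4, P13 4/30≈0.133.
P25: take in full, 6 min for value 52 ; 46 left.
Take all of P16 (17 min, value 28) ; 29 min left.
All 5 min of P12 fit (value 6) ; 24 remain.
Take all of P33 (8 min, value 7) ; 16 min left.
Fill the last 16 min with part of P9: 16/30 of it earns 6.4.

16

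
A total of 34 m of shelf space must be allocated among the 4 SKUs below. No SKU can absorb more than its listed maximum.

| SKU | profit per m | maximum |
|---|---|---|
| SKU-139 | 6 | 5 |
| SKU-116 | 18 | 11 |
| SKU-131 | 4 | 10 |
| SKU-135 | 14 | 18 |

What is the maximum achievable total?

Order the SKUs by profit per m: SKU-116 18 > SKU-135 14 > SKU-139 6 > SKU-131 4.
Give SKU-116 11 to hit its cap of 11 → 23 left.
SKU-135 takes 18 to reach its cap of 18 → 5 left.
Give SKU-139 5 to hit its cap of 5 → 0 left.
Total = 6×5 + 18×11 + 14×18 = 480.

480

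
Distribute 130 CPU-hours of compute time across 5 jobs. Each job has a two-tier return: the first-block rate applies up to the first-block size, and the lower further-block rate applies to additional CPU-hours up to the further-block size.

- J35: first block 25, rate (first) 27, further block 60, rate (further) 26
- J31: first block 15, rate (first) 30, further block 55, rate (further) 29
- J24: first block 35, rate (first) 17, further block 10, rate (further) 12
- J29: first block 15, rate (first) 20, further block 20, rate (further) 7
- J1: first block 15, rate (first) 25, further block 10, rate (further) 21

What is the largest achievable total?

Order all 10 blocks by rate: J31/T1 30 > J31/T2 29 > J35/T1 27 > J35/T2 26 > J1/T1 25 > J1/T2 21 > J29/T1 20 > J24/T1 17 > J24/T2 12 > J29/T2 7.
J31/T1 (30): +15 — 115 left.
J31/T2 (29): +55 — 60 left.
Fill J35 T1 block (25 at 27) — 35 left.
J35/T2: +35 of 60 at 26; pool empty.
Total = 30×15 + 29×55 + 27×25 + 26×35 = 3630.

3630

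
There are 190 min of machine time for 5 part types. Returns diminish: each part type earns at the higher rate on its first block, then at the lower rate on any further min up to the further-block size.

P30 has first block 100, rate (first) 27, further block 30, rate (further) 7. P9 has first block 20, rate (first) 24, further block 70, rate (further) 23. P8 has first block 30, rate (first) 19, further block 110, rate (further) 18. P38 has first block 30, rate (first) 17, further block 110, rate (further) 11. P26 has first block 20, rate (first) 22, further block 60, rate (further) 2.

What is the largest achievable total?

4790

Order all 10 blocks by rate: P30/first 27 > P9/first 24 > P9/second 23 > P26/first 22 > P8/first 19 > P8/second 18 > P38/first 17 > P38/second 11 > P30/second 7 > P26/second 2.
P30 first at 27: fill all 100 — 90 left.
P9 first at 24: fill all 20 — 70 left.
P9 second at 23: fill all 70 — 0 left.
Total = 27×100 + 24×20 + 23×70 = 4790.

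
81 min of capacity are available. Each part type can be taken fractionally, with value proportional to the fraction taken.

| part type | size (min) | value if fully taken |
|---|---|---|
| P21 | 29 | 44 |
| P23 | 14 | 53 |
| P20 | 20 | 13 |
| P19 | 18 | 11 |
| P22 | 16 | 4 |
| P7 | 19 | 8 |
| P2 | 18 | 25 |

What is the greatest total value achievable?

Rank by value-to-size ratio: P23 53/14≈3.79, P21 44/29≈1.52, P2 25/18≈1.39, P20 13/20≈0.65, P19 11/18≈0.611, P7 8/19≈0.421, P22 4/16≈0.25.
P23: take in full, 14 min for value 53 → 67 left.
P21: take in full, 29 min for value 44 → 38 left.
Take all of P2 (18 min, value 25) → 20 min left.
All 20 min of P20 fit (value 13) → 0 remain.
Total value = 135.

135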